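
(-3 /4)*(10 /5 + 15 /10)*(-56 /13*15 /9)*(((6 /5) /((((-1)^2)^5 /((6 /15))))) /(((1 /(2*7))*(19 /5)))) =8232 /247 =33.33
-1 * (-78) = 78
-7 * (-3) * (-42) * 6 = -5292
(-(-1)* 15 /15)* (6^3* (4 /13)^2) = 3456 /169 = 20.45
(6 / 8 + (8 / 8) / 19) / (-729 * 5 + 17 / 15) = -915 / 4154008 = -0.00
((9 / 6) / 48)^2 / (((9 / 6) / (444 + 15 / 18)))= 2669 / 9216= 0.29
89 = 89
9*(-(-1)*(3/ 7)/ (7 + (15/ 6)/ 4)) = 216/ 427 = 0.51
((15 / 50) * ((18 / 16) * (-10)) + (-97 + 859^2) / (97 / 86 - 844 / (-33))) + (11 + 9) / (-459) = 7687596073519 / 278282520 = 27625.15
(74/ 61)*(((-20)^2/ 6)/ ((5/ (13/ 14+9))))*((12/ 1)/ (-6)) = -411440/ 1281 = -321.19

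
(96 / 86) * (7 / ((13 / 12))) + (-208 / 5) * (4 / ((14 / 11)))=-123.53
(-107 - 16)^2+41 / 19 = 287492 / 19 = 15131.16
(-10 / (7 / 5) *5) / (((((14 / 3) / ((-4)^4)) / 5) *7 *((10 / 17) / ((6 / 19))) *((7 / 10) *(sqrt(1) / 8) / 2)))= -17171.79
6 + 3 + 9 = 18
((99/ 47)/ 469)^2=9801/ 485893849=0.00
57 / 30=19 / 10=1.90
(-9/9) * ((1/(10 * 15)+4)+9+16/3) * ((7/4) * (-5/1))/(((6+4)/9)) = 57771/400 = 144.43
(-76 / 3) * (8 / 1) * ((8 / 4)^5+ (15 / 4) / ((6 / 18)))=-26296 / 3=-8765.33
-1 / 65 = -0.02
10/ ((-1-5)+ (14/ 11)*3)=-55/ 12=-4.58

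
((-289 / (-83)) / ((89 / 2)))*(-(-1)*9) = 5202 / 7387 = 0.70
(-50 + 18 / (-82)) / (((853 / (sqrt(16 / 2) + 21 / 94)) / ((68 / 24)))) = -35003 * sqrt(2) / 104919-245021 / 6574924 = -0.51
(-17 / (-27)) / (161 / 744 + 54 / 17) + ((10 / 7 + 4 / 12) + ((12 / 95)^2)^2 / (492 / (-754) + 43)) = 6846473587645930843 / 3515545880061271875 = 1.95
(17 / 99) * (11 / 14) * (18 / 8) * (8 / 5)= 17 / 35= 0.49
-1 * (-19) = 19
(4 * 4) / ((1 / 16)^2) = 4096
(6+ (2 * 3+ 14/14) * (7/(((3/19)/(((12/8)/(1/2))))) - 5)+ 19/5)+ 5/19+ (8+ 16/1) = 88356/95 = 930.06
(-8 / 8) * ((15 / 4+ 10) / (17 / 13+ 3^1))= -715 / 224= -3.19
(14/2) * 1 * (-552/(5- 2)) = -1288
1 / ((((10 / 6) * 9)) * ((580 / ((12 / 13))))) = 1 / 9425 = 0.00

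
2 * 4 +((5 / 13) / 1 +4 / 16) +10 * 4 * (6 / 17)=20113 / 884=22.75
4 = 4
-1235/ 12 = -102.92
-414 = -414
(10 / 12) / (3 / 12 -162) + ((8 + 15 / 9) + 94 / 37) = 292105 / 23939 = 12.20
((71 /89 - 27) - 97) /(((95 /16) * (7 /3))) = -105264 /11837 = -8.89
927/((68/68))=927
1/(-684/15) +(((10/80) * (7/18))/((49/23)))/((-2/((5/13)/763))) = -8334145/379937376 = -0.02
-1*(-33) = 33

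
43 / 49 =0.88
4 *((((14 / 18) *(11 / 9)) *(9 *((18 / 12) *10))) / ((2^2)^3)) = 385 / 48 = 8.02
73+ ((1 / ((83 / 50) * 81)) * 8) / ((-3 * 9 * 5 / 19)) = 13249513 / 181521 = 72.99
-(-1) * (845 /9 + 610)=6335 /9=703.89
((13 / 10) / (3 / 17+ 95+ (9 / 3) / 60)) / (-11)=-0.00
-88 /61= -1.44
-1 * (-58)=58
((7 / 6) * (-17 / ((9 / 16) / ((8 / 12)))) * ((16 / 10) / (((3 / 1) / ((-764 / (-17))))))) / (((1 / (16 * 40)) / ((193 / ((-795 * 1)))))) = 87537.72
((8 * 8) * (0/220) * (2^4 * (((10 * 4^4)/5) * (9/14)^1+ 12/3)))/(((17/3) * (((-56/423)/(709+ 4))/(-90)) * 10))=0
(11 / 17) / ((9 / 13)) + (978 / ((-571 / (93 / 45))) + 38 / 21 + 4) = 9798139 / 3057705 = 3.20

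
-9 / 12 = -3 / 4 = -0.75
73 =73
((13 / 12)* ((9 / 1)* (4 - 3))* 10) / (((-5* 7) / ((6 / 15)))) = -39 / 35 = -1.11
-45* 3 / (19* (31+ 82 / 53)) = -0.22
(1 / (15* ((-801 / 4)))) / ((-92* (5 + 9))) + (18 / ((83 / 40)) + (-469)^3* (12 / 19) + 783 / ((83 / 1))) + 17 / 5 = -397518522945875539 / 6101144910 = -65154742.07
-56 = -56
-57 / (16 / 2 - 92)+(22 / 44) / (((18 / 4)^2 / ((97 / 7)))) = 2315 / 2268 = 1.02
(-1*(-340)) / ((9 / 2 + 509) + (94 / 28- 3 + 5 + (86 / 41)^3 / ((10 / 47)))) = 205039975 / 339059143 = 0.60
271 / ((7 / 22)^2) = 131164 / 49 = 2676.82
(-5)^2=25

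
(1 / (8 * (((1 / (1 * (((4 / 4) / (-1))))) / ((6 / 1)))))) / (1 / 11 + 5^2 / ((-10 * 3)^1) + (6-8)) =99 / 362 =0.27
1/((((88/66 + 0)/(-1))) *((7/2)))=-3/14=-0.21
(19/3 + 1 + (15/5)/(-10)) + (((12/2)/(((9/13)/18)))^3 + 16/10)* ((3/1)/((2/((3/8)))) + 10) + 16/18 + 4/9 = 601495039/15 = 40099669.27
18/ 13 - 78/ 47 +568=346880/ 611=567.73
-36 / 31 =-1.16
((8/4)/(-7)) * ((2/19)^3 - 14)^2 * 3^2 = -165950213832/329321167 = -503.92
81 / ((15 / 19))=513 / 5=102.60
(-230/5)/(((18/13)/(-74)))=22126/9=2458.44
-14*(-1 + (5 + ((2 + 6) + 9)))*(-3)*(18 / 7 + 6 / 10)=2797.20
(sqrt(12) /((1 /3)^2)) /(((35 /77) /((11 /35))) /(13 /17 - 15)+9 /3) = 527076 * sqrt(3) /84871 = 10.76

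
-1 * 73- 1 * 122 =-195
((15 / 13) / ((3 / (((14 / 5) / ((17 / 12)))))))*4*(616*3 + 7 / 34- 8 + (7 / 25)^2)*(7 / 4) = 1768796316 / 180625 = 9792.64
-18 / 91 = -0.20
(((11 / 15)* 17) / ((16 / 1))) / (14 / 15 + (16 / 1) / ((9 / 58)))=561 / 74912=0.01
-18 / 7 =-2.57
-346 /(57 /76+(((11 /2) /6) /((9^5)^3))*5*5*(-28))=-854859980456982648 /1853020188844141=-461.33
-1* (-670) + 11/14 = 9391/14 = 670.79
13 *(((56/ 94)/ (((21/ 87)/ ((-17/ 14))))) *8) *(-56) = 820352/ 47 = 17454.30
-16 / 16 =-1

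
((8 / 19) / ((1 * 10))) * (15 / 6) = 2 / 19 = 0.11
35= 35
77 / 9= 8.56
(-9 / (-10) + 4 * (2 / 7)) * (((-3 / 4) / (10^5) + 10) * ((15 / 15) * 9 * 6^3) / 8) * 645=17930470552137 / 5600000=3201869.74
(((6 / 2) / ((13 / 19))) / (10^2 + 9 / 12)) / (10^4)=57 / 13097500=0.00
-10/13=-0.77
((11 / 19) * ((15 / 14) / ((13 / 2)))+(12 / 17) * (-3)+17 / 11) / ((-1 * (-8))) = -38537 / 646646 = -0.06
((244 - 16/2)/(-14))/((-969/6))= 0.10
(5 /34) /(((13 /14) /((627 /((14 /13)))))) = 3135 /34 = 92.21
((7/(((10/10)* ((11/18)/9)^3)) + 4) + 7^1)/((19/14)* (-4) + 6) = 208427359/5324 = 39148.64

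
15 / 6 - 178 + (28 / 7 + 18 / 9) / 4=-174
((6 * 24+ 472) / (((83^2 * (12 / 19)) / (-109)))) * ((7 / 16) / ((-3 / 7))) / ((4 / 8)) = 7813883 / 248004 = 31.51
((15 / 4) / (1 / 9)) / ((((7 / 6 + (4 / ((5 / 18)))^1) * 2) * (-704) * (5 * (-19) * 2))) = 405 / 49972736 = 0.00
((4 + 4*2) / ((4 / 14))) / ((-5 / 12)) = -504 / 5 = -100.80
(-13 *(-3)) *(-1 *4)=-156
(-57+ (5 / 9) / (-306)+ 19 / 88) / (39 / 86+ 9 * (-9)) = 295886827 / 419693076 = 0.71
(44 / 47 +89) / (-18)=-1409 / 282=-5.00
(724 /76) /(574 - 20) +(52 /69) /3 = 584819 /2178882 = 0.27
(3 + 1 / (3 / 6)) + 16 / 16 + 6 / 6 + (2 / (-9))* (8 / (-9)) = 7.20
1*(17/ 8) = 17/ 8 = 2.12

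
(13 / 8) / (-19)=-13 / 152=-0.09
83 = 83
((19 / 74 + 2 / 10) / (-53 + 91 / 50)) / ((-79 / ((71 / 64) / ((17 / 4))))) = 59995 / 2034548304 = 0.00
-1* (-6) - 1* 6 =0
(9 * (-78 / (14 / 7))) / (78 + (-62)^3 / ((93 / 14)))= 1053 / 107398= 0.01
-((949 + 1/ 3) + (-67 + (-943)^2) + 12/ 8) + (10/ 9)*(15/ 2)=-1780249/ 2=-890124.50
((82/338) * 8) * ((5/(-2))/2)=-410/169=-2.43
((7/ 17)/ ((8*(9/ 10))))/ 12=35/ 7344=0.00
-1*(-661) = 661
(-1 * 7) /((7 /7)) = -7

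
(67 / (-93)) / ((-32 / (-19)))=-1273 / 2976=-0.43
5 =5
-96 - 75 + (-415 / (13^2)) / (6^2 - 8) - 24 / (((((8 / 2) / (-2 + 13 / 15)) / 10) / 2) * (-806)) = -25121949 / 146692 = -171.26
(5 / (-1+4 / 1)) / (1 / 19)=31.67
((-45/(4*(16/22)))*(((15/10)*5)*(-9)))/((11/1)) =6075/64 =94.92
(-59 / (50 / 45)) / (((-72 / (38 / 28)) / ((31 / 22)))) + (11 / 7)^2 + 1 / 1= 841657 / 172480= 4.88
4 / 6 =2 / 3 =0.67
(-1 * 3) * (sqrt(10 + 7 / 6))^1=-sqrt(402) / 2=-10.02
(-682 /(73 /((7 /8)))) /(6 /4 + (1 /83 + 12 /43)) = -8519203 /1866610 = -4.56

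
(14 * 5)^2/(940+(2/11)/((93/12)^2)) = 12949475/2484193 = 5.21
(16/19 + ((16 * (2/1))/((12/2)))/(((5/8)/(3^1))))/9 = 2512/855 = 2.94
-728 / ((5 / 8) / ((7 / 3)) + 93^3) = -40768 / 45044007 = -0.00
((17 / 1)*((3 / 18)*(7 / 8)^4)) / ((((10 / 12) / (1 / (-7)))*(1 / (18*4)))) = -52479 / 2560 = -20.50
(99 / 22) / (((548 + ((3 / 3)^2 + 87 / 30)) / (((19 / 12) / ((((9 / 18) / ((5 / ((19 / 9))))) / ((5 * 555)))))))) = 1873125 / 11038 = 169.70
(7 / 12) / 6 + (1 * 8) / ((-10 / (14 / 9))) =-413 / 360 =-1.15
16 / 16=1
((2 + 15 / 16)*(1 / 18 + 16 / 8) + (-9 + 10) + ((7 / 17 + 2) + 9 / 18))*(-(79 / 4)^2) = -304030315 / 78336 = -3881.11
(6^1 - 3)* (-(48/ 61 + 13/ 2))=-2667/ 122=-21.86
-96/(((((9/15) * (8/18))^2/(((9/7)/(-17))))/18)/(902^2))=177935194800/119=1495253737.82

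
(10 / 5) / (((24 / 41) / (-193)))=-659.42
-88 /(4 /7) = -154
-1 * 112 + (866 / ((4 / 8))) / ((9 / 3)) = 1396 / 3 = 465.33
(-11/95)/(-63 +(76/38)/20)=22/11951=0.00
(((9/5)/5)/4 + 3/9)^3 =2048383/27000000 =0.08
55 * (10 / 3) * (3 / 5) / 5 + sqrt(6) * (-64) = 22 - 64 * sqrt(6) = -134.77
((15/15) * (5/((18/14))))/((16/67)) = 2345/144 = 16.28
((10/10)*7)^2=49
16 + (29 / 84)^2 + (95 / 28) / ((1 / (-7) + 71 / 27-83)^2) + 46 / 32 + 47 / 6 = 10371192692317 / 408466704996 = 25.39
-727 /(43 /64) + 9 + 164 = -39089 /43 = -909.05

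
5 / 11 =0.45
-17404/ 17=-1023.76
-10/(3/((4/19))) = -40/57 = -0.70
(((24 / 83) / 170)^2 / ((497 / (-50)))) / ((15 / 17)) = -96 / 291025805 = -0.00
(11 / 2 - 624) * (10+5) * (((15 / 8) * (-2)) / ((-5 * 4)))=-55665 / 32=-1739.53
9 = 9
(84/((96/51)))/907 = 357/7256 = 0.05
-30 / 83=-0.36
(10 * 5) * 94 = 4700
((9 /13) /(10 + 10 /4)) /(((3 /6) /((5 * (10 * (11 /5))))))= 792 /65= 12.18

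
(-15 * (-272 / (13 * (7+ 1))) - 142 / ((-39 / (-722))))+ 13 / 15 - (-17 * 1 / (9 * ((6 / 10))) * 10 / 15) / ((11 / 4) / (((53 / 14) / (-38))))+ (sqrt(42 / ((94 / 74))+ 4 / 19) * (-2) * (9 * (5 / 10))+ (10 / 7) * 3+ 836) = -13468265381 / 7702695 - 9 * sqrt(26534602) / 893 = -1800.43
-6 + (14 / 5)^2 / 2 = -52 / 25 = -2.08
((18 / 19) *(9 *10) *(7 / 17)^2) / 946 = 39690 / 2597243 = 0.02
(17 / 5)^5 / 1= 1419857 / 3125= 454.35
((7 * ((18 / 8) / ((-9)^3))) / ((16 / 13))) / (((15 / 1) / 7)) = -637 / 77760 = -0.01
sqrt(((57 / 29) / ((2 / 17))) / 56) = sqrt(196707) / 812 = 0.55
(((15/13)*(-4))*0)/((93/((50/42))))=0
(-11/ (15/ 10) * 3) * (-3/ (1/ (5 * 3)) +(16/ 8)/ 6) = 2948/ 3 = 982.67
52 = 52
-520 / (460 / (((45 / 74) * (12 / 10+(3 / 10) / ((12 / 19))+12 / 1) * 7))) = -447993 / 6808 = -65.80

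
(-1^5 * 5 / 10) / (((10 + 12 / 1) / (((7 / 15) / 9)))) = -7 / 5940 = -0.00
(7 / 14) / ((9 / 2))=1 / 9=0.11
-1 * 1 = -1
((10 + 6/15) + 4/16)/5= 213/100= 2.13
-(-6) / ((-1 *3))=-2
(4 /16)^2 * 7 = 7 /16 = 0.44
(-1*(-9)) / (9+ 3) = 0.75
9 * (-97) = -873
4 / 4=1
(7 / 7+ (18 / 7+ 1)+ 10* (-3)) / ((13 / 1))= -178 / 91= -1.96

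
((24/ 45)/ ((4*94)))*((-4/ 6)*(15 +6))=-14/ 705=-0.02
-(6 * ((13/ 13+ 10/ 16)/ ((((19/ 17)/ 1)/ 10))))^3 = -36429280875/ 54872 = -663895.63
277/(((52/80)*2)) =2770/13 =213.08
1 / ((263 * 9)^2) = 0.00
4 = 4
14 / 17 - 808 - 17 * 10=-16612 / 17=-977.18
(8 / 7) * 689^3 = 2616662152 / 7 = 373808878.86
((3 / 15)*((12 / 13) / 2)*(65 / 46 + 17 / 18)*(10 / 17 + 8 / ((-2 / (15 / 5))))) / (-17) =189344 / 1296165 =0.15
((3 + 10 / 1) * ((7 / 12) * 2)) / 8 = 91 / 48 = 1.90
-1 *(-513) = 513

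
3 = 3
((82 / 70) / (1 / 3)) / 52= 123 / 1820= 0.07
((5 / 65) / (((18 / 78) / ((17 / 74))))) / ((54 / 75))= 425 / 3996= 0.11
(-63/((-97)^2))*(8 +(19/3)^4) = -916783/84681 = -10.83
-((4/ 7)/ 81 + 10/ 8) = -1.26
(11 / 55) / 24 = 1 / 120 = 0.01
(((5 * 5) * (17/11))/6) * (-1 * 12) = -850/11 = -77.27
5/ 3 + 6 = 23/ 3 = 7.67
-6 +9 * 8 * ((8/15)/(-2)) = -25.20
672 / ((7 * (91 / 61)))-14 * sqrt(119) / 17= 5856 / 91-14 * sqrt(119) / 17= 55.37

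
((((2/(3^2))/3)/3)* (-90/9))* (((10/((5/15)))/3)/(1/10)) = -2000/81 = -24.69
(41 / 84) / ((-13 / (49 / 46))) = -0.04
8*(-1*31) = -248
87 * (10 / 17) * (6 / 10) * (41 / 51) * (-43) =-306762 / 289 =-1061.46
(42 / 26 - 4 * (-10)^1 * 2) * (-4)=-4244 / 13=-326.46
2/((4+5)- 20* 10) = -2/191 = -0.01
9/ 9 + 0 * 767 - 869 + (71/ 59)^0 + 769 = -98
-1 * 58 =-58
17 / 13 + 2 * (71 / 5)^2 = 404.59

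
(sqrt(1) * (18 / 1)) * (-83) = -1494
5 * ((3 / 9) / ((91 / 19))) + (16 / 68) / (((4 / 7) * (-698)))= 1125359 / 3239418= 0.35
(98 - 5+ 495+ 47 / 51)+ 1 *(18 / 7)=211163 / 357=591.49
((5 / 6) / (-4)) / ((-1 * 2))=5 / 48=0.10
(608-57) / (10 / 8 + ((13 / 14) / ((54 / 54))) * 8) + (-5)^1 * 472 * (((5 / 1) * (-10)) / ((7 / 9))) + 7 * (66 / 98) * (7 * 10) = 258735326 / 1701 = 152107.78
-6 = -6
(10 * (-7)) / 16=-35 / 8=-4.38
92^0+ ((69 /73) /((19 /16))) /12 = 1479 /1387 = 1.07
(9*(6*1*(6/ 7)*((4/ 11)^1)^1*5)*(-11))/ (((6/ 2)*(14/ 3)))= -3240/ 49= -66.12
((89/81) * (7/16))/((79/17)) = 10591/102384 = 0.10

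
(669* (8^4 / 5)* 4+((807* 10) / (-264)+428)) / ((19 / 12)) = 1447100577 / 1045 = 1384785.24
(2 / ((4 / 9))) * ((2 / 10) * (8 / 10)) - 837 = -20907 / 25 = -836.28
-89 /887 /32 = -89 /28384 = -0.00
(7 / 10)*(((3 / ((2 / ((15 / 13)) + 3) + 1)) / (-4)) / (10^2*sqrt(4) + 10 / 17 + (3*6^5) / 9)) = -153 / 4666016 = -0.00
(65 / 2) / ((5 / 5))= 65 / 2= 32.50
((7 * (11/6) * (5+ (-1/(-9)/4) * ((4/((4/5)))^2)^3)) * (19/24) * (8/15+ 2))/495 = 7987847/349920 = 22.83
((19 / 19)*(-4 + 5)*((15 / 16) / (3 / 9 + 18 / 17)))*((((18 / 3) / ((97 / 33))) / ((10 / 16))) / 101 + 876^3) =314881306753527 / 695587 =452684289.32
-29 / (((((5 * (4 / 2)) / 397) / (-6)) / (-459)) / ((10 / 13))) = -31706802 / 13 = -2438984.77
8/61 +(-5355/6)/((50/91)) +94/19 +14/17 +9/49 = -31246967909/19308940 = -1618.26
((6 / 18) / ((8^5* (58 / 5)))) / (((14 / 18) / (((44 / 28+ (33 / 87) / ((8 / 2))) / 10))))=0.00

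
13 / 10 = 1.30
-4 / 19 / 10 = -2 / 95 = -0.02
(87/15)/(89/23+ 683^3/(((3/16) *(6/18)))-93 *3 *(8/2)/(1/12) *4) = 667/586239896205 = 0.00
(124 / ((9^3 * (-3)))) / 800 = -31 / 437400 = -0.00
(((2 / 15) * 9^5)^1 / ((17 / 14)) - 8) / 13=550444 / 1105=498.14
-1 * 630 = -630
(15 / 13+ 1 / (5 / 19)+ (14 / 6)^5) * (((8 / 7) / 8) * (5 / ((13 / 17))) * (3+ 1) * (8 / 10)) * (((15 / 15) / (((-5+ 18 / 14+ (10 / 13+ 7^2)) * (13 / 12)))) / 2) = 636861344 / 286852995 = 2.22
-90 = -90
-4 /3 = -1.33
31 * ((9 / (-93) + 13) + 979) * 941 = 28934809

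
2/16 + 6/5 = 1.32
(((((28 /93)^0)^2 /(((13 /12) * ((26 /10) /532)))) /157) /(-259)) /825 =-0.00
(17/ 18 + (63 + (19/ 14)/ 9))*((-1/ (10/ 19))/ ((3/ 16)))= -204592/ 315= -649.50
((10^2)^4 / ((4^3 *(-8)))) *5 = -1953125 / 2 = -976562.50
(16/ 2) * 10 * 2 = 160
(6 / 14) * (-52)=-156 / 7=-22.29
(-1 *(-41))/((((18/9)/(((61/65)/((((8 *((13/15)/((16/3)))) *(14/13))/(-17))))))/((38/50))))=-807823/4550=-177.54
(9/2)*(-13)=-117/2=-58.50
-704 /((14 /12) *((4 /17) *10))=-8976 /35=-256.46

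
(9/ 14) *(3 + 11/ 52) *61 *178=8159787/ 364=22417.00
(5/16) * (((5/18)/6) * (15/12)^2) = 625/27648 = 0.02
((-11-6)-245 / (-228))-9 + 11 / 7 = -37273 / 1596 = -23.35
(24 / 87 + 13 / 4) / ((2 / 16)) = 818 / 29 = 28.21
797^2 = 635209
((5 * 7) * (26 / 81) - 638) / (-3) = 50768 / 243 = 208.92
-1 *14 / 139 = -14 / 139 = -0.10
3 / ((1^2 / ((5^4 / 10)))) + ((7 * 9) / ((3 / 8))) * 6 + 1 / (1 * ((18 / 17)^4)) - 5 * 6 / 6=125057449 / 104976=1191.30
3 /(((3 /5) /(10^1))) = 50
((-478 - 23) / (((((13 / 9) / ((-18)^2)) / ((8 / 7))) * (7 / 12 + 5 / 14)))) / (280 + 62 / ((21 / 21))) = -7791552 / 19513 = -399.30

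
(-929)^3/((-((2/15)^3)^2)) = 9132605466890625/64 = 142696960420166.02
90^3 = 729000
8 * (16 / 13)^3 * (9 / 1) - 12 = 268548 / 2197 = 122.23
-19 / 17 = -1.12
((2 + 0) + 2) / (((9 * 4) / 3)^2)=1 / 36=0.03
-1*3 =-3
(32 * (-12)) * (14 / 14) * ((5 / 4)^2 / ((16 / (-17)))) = 1275 / 2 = 637.50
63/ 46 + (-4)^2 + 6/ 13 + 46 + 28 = 54915/ 598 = 91.83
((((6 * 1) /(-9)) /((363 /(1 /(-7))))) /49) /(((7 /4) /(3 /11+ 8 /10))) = 472 /143807895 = 0.00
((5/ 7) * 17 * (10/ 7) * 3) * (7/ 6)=425/ 7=60.71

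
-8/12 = -2/3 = -0.67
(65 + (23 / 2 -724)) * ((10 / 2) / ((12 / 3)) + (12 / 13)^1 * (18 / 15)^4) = -2048.75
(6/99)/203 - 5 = -5.00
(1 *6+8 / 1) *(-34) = -476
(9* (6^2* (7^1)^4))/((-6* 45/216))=-3111696/5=-622339.20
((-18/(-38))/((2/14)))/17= 63/323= 0.20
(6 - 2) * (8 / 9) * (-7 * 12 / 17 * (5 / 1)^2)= -22400 / 51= -439.22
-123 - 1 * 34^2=-1279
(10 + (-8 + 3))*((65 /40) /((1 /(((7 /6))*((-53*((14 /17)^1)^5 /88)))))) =-405300805 /187421124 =-2.16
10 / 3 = 3.33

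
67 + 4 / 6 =203 / 3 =67.67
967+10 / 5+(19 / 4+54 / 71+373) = 382693 / 284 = 1347.51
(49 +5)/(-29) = -54/29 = -1.86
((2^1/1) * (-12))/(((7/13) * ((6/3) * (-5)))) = 156/35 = 4.46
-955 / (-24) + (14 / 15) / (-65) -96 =-146179 / 2600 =-56.22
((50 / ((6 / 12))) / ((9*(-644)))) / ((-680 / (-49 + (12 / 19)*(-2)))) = -4775 / 3744216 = -0.00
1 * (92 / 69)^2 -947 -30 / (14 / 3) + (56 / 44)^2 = -7242086 / 7623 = -950.03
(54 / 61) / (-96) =-9 / 976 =-0.01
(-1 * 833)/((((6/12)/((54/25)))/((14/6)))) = -209916/25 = -8396.64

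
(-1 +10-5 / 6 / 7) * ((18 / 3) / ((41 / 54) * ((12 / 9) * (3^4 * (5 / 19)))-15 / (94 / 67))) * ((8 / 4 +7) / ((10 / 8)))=23982408 / 680575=35.24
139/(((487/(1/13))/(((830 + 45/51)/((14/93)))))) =182593875/1506778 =121.18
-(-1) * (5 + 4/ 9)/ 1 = 49/ 9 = 5.44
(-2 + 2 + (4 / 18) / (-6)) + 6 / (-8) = -85 / 108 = -0.79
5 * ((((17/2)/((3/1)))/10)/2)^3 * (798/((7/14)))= 653429/28800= 22.69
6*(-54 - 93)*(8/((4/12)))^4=-292626432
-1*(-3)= 3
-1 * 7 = -7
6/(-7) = -6/7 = -0.86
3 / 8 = 0.38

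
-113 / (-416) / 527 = 113 / 219232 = 0.00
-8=-8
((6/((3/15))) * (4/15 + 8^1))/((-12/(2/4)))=-31/3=-10.33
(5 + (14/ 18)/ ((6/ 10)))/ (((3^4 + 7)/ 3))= 85/ 396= 0.21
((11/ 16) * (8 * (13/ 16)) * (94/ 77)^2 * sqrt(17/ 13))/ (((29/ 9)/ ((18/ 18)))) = 19881 * sqrt(221)/ 125048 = 2.36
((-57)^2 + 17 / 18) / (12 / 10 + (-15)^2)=292495 / 20358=14.37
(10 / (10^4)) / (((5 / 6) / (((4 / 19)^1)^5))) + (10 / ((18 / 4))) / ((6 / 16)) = 247609920736 / 41784170625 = 5.93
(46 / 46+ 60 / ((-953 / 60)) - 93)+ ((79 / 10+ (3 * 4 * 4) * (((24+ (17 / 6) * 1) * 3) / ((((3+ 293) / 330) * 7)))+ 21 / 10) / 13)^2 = 2894528356 / 1304657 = 2218.61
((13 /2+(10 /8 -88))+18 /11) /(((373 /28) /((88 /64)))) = -24213 /2984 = -8.11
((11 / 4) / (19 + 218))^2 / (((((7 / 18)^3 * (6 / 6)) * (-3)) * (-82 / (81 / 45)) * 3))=0.00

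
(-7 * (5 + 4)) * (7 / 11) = -441 / 11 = -40.09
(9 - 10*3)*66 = -1386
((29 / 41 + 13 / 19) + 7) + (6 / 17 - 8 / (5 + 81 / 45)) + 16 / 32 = 213689 / 26486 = 8.07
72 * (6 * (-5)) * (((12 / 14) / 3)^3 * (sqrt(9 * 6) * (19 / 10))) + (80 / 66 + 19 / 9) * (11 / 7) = 47 / 9 - 98496 * sqrt(6) / 343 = -698.17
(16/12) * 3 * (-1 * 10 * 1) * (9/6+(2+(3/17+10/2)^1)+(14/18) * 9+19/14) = -81080/119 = -681.34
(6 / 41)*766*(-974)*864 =-3867699456 / 41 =-94334133.07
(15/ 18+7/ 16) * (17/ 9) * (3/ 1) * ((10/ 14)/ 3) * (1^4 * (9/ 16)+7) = 627385/ 48384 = 12.97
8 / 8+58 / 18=38 / 9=4.22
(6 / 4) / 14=3 / 28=0.11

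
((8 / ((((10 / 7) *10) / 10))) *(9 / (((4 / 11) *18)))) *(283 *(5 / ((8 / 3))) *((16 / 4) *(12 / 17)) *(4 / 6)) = 130746 / 17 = 7690.94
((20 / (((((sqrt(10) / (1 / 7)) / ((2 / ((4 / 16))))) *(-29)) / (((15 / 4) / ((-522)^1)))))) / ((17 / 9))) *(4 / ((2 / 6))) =360 *sqrt(10) / 100079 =0.01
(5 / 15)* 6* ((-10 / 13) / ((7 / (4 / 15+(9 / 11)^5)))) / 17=-6119756 / 747437691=-0.01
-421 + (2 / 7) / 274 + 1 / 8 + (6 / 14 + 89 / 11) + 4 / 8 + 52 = -30368839 / 84392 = -359.85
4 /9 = 0.44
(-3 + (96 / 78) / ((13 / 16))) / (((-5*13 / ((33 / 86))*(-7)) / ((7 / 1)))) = -8283 / 944710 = -0.01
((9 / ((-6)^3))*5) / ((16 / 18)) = -15 / 64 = -0.23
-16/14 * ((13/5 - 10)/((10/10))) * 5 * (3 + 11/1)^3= 116032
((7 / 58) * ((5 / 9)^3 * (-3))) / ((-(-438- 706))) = -875 / 16123536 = -0.00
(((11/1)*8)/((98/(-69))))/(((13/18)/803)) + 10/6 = -131643847/1911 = -68887.41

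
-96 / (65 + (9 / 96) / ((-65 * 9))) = -599040 / 405599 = -1.48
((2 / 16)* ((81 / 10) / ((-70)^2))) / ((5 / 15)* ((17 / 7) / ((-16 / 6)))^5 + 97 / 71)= 1009967616 / 5656923083125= 0.00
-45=-45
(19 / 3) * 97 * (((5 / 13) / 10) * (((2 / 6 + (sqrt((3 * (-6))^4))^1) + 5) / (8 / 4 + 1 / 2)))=140068 / 45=3112.62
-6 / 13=-0.46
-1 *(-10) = 10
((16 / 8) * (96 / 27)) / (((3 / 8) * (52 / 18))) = 256 / 39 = 6.56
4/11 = 0.36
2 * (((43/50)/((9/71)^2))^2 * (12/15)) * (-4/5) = -375889585352/102515625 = -3666.66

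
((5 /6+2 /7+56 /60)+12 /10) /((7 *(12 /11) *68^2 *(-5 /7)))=-7513 /58262400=-0.00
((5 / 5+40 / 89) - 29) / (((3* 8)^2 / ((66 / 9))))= -6743 / 19224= -0.35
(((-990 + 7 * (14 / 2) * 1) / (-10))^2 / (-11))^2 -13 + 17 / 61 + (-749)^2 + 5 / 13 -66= 1159994867999273 / 959530000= 1208919.85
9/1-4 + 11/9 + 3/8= 475/72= 6.60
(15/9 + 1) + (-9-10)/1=-49/3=-16.33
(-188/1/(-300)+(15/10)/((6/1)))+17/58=1.17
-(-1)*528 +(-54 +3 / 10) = 4743 / 10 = 474.30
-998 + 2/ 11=-997.82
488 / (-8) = -61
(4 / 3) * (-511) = -2044 / 3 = -681.33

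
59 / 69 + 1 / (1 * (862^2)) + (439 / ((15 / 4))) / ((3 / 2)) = 60677717119 / 769050540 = 78.90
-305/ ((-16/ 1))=19.06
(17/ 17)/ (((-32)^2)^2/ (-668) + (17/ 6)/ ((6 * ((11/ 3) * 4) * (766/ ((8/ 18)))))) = -151971336/ 238553134313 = -0.00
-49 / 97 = -0.51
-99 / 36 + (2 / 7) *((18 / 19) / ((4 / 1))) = -1427 / 532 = -2.68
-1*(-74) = 74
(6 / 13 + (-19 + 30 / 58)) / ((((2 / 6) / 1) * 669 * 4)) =-3397 / 168142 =-0.02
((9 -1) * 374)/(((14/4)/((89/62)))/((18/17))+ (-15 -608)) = -4793184/994357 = -4.82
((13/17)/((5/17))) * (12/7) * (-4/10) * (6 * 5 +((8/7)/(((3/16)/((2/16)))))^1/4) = -65936/1225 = -53.83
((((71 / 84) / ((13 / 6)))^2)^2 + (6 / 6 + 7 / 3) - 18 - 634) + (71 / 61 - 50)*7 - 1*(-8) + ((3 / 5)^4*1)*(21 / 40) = -982.43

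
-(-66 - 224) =290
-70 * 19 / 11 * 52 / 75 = -13832 / 165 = -83.83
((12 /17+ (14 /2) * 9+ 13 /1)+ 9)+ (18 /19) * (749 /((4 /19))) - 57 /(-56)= 3291277 /952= 3457.22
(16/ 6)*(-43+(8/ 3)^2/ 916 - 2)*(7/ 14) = -370916/ 6183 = -59.99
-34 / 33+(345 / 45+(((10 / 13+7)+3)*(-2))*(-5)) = 16349 / 143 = 114.33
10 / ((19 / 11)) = 110 / 19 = 5.79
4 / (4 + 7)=4 / 11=0.36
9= 9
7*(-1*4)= -28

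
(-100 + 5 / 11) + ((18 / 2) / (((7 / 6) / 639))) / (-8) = -220443 / 308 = -715.72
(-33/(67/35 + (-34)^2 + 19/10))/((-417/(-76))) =-0.01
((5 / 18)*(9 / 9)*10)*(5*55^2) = 378125 / 9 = 42013.89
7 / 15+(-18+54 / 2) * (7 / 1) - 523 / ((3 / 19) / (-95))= 4721027 / 15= 314735.13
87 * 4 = 348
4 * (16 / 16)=4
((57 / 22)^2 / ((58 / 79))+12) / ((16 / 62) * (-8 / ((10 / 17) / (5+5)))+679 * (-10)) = -6133195 / 1979805872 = -0.00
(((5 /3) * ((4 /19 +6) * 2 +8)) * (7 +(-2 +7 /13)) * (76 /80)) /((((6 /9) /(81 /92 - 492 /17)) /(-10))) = 383133510 /5083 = 75375.47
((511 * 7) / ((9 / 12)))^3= 2929117506112 / 27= 108485833559.70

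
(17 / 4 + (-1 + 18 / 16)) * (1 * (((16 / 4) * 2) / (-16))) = -35 / 16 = -2.19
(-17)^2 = 289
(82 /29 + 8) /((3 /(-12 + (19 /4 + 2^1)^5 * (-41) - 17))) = -92368576631 /44544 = -2073648.00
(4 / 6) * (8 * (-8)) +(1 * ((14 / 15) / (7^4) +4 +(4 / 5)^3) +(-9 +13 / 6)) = -11573063 / 257250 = -44.99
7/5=1.40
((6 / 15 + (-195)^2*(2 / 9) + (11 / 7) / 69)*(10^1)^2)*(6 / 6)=408155420 / 483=845042.28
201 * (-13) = -2613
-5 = -5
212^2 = 44944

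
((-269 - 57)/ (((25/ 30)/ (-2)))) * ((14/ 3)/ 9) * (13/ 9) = 237328/ 405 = 586.00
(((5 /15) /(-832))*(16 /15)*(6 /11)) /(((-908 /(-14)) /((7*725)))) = -7105 /389532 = -0.02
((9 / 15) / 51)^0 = 1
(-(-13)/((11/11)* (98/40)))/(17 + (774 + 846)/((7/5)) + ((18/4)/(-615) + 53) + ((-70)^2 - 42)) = 106600/122250373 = 0.00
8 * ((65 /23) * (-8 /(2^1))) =-2080 /23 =-90.43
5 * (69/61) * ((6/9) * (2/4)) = 115/61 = 1.89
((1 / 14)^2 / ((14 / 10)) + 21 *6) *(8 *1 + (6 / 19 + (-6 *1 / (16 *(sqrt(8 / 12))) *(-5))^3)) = 2573.71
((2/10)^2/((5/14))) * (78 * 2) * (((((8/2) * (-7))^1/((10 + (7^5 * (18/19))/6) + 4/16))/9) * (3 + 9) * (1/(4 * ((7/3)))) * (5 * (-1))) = 663936/5061575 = 0.13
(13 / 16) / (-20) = -13 / 320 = -0.04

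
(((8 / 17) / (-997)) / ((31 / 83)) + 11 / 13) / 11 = 5770977 / 75134917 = 0.08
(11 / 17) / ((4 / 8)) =22 / 17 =1.29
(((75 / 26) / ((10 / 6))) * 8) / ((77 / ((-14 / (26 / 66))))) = -6.39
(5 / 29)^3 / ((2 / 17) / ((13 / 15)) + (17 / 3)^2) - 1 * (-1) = 1.00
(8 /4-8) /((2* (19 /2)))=-0.32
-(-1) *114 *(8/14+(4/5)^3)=108072/875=123.51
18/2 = 9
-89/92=-0.97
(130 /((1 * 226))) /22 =65 /2486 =0.03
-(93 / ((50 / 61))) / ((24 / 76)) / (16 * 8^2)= -35929 / 102400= -0.35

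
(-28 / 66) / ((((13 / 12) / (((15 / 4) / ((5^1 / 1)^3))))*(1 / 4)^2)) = -672 / 3575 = -0.19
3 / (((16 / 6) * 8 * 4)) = 9 / 256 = 0.04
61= 61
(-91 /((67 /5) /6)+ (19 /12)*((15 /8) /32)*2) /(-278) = 1391395 /9536512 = 0.15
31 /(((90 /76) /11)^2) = 5416444 /2025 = 2674.79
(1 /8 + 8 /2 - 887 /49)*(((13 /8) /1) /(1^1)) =-71227 /3136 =-22.71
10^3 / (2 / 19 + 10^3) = 9500 / 9501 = 1.00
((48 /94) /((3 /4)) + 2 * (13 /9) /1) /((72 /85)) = 64175 /15228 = 4.21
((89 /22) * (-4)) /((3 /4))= -712 /33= -21.58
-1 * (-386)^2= -148996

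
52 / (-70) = -26 / 35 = -0.74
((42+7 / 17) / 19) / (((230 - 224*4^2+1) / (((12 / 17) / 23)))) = -1236 / 60494347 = -0.00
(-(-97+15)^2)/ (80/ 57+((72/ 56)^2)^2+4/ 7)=-920226468/ 644261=-1428.34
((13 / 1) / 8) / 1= 13 / 8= 1.62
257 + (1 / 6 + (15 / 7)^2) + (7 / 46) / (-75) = 261.76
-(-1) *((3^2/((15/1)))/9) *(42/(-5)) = -14/25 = -0.56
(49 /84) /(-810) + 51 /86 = 247559 /417960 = 0.59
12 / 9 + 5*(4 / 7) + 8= 256 / 21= 12.19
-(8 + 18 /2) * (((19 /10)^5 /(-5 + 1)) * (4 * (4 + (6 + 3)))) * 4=547217879 /25000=21888.72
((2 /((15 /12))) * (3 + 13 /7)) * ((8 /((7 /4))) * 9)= 78336 /245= 319.74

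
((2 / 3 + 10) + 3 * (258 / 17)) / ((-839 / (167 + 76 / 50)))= -12074458 / 1069725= -11.29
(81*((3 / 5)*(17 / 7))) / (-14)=-4131 / 490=-8.43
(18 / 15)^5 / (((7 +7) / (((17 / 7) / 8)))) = 8262 / 153125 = 0.05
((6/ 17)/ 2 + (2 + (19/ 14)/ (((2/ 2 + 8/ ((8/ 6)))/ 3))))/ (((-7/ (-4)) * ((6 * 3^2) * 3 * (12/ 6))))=4595/ 944622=0.00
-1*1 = -1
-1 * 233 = -233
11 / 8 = 1.38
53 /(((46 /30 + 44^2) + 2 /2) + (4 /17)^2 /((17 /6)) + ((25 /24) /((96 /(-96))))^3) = 17998087680 /657922673507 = 0.03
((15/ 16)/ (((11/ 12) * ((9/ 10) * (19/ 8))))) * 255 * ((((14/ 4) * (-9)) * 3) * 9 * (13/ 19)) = -281940750/ 3971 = -70999.94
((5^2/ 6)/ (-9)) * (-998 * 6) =24950/ 9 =2772.22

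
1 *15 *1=15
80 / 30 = 8 / 3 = 2.67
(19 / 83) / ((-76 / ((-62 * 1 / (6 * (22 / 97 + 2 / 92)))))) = 69161 / 552282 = 0.13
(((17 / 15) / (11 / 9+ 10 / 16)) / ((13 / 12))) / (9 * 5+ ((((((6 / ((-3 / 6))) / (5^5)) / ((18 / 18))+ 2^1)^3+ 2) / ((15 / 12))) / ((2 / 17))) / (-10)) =747070312500000 / 50431727008050479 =0.01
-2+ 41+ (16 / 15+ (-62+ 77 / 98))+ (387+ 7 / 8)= 308051 / 840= 366.73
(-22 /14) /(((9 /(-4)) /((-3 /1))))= -44 /21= -2.10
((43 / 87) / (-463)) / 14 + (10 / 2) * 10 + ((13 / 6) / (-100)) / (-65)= 4699474163 / 93989000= 50.00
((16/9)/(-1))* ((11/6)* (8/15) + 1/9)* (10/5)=-1568/405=-3.87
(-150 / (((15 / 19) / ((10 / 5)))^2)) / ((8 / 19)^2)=-130321 / 24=-5430.04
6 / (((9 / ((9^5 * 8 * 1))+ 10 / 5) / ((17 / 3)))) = 1784592 / 104977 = 17.00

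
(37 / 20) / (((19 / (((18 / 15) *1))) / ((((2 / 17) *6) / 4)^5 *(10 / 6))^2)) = 728271 / 76607768217062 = 0.00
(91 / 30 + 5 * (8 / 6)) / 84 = 97 / 840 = 0.12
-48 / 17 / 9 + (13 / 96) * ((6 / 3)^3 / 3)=29 / 612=0.05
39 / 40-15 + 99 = 3399 / 40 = 84.98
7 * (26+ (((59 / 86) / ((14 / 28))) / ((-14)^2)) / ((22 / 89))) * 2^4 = 2915.17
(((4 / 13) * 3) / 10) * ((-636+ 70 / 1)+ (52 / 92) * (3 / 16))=-624747 / 11960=-52.24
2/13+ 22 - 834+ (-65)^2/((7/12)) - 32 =582310/91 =6399.01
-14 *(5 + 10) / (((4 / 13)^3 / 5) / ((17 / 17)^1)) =-1153425 / 32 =-36044.53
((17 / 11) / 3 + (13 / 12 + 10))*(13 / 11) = 19903 / 1452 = 13.71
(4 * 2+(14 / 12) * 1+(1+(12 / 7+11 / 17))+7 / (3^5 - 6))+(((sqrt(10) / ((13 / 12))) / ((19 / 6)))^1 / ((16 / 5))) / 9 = 5 * sqrt(10) / 494+236107 / 18802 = 12.59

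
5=5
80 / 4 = 20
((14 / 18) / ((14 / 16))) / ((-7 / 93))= -248 / 21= -11.81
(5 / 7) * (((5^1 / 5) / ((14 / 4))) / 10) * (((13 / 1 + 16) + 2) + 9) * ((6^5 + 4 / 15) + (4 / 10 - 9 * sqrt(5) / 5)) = 933200 / 147 - 72 * sqrt(5) / 49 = 6345.01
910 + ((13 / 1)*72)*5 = 5590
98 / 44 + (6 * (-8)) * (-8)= 8497 / 22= 386.23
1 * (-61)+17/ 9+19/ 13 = -6745/ 117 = -57.65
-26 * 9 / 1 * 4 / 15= -62.40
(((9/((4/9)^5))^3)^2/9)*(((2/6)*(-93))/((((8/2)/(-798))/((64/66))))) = 10320510147087135122224103298631955427/792633534417207296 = 13020531808151929961.20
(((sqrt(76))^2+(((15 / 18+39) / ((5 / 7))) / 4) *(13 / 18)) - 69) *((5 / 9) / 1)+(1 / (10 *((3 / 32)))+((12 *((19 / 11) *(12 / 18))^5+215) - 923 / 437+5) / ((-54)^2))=3534941883652841 / 332466121445040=10.63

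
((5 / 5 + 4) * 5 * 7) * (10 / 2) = 875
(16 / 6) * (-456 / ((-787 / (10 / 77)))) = 12160 / 60599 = 0.20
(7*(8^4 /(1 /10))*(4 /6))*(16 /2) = 4587520 /3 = 1529173.33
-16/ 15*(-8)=128/ 15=8.53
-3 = -3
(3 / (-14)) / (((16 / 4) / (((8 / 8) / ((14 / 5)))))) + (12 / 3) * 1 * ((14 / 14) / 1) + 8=9393 / 784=11.98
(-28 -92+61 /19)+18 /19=-115.84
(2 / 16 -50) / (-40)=399 / 320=1.25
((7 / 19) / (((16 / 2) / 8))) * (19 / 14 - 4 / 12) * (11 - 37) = -559 / 57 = -9.81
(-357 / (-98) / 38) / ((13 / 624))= 612 / 133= 4.60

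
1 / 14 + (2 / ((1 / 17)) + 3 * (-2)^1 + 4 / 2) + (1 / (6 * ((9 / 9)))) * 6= 435 / 14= 31.07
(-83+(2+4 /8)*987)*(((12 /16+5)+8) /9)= 262295 /72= 3642.99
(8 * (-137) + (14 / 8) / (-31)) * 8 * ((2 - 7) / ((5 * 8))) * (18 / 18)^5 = 135911 / 124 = 1096.06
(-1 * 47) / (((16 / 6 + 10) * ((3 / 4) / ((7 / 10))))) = -329 / 95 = -3.46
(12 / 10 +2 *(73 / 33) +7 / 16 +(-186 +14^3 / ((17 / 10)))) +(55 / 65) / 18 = 2510355149 / 1750320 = 1434.23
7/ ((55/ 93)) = 651/ 55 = 11.84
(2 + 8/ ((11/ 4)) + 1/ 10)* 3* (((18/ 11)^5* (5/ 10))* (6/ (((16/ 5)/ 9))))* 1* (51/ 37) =134406211869/ 65547757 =2050.51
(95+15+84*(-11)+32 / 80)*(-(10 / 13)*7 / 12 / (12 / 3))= 2373 / 26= 91.27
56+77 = 133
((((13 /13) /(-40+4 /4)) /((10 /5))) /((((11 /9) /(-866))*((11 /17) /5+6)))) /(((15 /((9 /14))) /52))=132498 /40117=3.30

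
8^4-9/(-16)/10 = 655369/160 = 4096.06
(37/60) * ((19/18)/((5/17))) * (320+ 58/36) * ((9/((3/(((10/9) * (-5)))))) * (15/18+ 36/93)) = -15704844953/1084752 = -14477.82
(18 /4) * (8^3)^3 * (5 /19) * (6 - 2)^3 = 193273528320 /19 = 10172290964.21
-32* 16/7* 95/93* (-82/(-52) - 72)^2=-370546.38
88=88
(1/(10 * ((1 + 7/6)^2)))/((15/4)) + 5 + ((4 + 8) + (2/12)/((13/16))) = 218147/12675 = 17.21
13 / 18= 0.72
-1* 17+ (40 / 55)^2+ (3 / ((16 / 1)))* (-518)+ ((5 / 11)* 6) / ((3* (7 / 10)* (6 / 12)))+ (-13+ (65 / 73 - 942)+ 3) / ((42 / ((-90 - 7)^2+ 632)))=-112529514859 / 494648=-227494.13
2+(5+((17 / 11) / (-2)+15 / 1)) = 467 / 22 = 21.23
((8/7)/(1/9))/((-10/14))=-72/5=-14.40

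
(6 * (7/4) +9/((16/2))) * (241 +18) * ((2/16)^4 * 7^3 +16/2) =797544657/32768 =24339.13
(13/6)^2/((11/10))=845/198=4.27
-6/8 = -3/4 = -0.75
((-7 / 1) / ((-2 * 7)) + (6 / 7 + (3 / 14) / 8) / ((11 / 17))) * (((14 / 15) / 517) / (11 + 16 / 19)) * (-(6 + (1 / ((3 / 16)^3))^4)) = -50806233871824011 / 337199314500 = -150671.23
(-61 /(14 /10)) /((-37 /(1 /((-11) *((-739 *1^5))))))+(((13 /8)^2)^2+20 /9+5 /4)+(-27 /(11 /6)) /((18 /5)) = 6.35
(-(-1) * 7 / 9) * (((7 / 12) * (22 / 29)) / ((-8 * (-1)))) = 539 / 12528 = 0.04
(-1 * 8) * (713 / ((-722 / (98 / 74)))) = 139748 / 13357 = 10.46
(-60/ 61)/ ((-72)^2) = -5/ 26352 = -0.00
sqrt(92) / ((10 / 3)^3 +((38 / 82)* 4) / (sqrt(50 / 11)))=-2839455* sqrt(506) / 10500460282 +283668750* sqrt(23) / 5250230141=0.25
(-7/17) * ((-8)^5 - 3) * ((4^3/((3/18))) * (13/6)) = 190858304/17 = 11226959.06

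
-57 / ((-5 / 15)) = 171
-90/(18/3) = -15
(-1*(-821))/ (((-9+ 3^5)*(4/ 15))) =4105/ 312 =13.16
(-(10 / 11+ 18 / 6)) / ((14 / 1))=-43 / 154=-0.28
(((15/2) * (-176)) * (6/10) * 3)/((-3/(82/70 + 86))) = 2416392/35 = 69039.77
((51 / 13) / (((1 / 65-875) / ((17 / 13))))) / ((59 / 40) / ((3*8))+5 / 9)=-2080800 / 218974379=-0.01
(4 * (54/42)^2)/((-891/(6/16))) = -3/1078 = -0.00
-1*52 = -52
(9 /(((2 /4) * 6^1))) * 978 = 2934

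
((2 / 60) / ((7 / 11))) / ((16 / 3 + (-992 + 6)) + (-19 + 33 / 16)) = -88 / 1675975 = -0.00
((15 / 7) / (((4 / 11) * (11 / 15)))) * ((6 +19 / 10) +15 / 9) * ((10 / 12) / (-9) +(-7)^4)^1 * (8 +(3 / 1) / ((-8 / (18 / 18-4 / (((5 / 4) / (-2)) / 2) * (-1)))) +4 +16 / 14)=26147480671 / 8064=3242495.12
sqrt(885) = 29.75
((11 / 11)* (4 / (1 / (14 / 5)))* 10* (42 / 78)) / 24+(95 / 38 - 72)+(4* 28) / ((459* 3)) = -2395363 / 35802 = -66.91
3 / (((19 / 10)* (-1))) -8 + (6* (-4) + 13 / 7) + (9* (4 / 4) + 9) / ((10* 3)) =-20696 / 665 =-31.12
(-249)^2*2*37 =4588074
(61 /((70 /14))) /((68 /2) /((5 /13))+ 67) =61 /777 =0.08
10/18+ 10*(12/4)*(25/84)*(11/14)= 13355/1764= 7.57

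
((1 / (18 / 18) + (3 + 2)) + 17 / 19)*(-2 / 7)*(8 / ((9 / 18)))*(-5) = 20960 / 133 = 157.59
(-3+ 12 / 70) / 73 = -0.04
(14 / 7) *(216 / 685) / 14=216 / 4795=0.05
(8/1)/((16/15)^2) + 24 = 31.03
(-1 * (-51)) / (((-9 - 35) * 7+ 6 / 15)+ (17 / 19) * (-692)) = -4845 / 88042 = -0.06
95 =95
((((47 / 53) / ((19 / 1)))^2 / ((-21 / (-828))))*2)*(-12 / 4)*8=-29264832 / 7098343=-4.12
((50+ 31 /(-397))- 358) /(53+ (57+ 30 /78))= -1589991 /569695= -2.79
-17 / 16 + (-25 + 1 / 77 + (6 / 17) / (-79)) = -43108291 / 1654576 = -26.05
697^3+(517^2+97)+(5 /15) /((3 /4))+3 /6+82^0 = 6099772697 /18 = 338876260.94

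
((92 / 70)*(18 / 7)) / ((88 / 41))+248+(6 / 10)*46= 1493971 / 5390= 277.17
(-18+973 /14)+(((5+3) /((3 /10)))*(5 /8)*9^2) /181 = 21343 /362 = 58.96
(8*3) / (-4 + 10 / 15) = -7.20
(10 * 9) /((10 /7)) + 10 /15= 191 /3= 63.67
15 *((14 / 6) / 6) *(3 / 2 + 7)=595 / 12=49.58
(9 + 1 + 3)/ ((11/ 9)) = 117/ 11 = 10.64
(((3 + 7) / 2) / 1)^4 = 625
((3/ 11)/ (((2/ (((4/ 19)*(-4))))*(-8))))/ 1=0.01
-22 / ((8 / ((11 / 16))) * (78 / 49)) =-5929 / 4992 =-1.19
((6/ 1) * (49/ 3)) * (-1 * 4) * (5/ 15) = -130.67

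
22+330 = 352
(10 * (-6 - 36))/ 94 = -210/ 47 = -4.47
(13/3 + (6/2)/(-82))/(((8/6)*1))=1057/328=3.22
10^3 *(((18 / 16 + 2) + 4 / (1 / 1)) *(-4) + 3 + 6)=-19500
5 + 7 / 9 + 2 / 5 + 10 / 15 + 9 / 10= 697 / 90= 7.74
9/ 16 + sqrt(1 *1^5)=25/ 16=1.56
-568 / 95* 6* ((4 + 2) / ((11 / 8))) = -163584 / 1045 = -156.54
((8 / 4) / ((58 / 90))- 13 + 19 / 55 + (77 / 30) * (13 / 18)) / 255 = -1325953 / 43926300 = -0.03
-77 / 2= -38.50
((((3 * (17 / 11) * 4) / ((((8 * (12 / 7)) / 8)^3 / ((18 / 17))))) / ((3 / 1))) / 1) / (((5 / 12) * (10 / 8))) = 686 / 275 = 2.49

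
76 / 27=2.81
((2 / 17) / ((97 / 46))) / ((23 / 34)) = 8 / 97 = 0.08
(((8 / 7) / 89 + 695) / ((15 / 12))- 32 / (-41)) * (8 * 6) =26725.96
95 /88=1.08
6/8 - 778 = -3109/4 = -777.25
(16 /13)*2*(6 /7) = 192 /91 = 2.11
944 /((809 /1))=944 /809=1.17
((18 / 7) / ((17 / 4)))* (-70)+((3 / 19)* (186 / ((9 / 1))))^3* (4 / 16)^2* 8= -2912692 / 116603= -24.98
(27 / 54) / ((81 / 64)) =0.40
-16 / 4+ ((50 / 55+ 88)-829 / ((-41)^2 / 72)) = 913486 / 18491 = 49.40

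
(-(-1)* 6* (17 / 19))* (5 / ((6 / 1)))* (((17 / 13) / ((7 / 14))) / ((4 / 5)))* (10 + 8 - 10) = 28900 / 247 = 117.00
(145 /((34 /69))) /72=3335 /816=4.09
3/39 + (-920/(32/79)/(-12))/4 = 118297/2496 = 47.39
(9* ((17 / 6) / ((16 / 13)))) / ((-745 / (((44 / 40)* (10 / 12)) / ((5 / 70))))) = -17017 / 47680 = -0.36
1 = 1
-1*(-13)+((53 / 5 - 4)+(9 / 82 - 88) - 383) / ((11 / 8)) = -732121 / 2255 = -324.67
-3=-3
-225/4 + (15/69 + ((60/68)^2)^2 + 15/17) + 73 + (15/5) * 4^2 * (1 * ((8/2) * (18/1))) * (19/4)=126281241433/7683932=16434.46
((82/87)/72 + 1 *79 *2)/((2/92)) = 11382631/1566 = 7268.60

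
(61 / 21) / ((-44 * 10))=-0.01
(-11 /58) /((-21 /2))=11 /609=0.02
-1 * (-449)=449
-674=-674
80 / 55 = 16 / 11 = 1.45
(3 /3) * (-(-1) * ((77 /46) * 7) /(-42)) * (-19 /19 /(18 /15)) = 385 /1656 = 0.23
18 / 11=1.64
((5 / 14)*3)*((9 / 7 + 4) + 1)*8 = 2640 / 49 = 53.88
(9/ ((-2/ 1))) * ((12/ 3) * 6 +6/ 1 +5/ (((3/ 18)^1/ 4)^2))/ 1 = -13095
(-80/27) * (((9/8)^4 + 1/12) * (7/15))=-2.33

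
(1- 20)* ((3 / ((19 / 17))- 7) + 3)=25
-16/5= -3.20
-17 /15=-1.13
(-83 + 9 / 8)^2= 429025 / 64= 6703.52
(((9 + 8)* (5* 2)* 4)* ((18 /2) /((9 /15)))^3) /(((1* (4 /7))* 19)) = 4016250 /19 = 211381.58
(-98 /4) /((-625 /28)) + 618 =386936 /625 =619.10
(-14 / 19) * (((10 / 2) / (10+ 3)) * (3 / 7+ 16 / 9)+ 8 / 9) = -2846 / 2223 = -1.28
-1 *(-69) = 69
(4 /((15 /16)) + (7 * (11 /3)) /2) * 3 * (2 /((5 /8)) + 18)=27189 /25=1087.56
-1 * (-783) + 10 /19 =14887 /19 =783.53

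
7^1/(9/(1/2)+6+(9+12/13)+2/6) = 0.20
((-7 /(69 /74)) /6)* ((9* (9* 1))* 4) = -9324 /23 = -405.39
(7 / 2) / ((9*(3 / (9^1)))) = 7 / 6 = 1.17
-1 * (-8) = 8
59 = 59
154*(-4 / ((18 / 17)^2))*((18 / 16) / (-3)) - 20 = 20093 / 108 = 186.05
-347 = -347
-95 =-95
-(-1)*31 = 31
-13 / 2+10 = 7 / 2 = 3.50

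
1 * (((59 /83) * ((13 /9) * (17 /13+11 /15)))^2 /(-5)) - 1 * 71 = -45122373199 /627760125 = -71.88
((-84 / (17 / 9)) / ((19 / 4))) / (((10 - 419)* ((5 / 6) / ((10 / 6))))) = 6048 / 132107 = 0.05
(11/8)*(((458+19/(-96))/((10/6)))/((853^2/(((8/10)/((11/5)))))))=43949/232834880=0.00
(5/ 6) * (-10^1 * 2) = -50/ 3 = -16.67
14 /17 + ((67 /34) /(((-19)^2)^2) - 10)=-40660085 /4430914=-9.18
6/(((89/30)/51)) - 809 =-62821/89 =-705.85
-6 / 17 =-0.35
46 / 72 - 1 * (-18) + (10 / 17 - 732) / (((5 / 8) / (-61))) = 218497547 / 3060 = 71404.43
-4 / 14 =-2 / 7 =-0.29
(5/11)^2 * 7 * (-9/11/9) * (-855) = 112.42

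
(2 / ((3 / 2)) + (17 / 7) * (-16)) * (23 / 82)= -9062 / 861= -10.52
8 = 8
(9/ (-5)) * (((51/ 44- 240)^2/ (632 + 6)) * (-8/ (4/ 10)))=993951729/ 308792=3218.84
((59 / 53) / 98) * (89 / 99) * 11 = 5251 / 46746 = 0.11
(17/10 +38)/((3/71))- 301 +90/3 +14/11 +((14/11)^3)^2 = 35825726477/53146830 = 674.09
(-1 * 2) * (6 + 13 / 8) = -15.25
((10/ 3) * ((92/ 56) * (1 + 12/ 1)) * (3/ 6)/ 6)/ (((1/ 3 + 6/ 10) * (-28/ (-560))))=37375/ 294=127.13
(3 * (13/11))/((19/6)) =234/209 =1.12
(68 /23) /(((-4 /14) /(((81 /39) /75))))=-2142 /7475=-0.29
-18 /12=-3 /2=-1.50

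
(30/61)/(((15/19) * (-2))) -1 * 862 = -52601/61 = -862.31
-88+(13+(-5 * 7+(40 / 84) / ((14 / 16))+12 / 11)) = -175226 / 1617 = -108.36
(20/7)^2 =8.16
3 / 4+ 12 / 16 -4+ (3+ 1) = 3 / 2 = 1.50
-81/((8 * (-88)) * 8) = 81/5632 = 0.01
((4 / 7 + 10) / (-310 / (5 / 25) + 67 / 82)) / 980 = -1517 / 217861595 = -0.00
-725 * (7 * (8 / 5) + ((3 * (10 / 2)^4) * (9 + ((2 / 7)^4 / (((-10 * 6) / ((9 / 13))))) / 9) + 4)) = -382215151635 / 31213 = -12245383.39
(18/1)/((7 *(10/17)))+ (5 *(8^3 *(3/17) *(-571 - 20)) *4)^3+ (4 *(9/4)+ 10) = -209456634480851677261166/171955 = -1218089816991955321.22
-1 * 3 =-3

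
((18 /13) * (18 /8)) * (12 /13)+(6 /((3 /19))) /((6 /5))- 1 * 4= 15485 /507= 30.54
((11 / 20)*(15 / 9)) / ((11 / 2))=1 / 6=0.17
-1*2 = -2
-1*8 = -8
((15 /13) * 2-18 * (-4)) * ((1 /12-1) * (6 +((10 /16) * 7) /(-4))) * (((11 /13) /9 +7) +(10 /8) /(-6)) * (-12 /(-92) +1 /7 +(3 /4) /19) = -42596480905 /59185152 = -719.72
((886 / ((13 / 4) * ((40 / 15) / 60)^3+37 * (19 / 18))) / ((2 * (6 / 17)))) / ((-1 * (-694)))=228754125 / 4939841338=0.05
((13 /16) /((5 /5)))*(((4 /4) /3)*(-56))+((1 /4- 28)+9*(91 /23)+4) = -913 /276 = -3.31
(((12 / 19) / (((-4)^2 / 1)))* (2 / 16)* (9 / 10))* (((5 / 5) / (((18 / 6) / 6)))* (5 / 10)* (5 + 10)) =81 / 1216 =0.07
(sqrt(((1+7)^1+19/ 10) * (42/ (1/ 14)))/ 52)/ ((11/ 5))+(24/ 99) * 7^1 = 21 * sqrt(330)/ 572+56/ 33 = 2.36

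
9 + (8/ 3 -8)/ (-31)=853/ 93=9.17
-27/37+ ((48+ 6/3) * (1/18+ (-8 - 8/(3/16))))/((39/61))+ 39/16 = -822095939/207792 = -3956.34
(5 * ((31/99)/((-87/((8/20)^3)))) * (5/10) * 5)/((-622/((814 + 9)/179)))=51026/2397385485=0.00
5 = 5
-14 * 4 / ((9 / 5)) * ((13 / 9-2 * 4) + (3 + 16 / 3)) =-4480 / 81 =-55.31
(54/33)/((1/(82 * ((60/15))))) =5904/11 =536.73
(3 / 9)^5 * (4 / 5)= 4 / 1215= 0.00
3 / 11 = 0.27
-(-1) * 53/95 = 53/95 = 0.56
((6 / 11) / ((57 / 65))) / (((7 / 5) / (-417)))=-271050 / 1463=-185.27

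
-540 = -540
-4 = -4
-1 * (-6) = 6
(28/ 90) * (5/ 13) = 14/ 117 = 0.12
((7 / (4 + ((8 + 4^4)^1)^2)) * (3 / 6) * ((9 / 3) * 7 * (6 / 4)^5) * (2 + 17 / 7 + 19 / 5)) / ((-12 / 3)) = -45927 / 2788000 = -0.02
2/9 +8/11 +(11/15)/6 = 1061/990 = 1.07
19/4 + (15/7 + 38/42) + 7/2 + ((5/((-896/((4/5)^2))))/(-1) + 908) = 772213/840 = 919.30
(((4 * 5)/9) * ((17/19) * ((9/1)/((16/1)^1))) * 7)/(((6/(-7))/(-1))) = 4165/456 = 9.13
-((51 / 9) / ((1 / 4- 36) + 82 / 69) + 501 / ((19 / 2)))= -9528362 / 181241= -52.57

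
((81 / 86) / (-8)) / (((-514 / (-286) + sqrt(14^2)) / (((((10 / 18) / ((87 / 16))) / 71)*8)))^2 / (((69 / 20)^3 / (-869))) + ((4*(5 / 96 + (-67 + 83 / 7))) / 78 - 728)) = 0.00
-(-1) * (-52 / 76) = -13 / 19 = -0.68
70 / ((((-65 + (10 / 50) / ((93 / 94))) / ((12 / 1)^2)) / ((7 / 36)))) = -911400 / 30131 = -30.25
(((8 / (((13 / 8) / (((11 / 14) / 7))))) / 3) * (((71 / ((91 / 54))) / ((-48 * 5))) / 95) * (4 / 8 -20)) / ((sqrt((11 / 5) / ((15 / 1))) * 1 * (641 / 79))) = 100962 * sqrt(33) / 271530805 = 0.00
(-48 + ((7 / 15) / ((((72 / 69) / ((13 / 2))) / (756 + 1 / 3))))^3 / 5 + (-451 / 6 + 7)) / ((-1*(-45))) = 107105346102706627913 / 2267481600000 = 47235376.07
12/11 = 1.09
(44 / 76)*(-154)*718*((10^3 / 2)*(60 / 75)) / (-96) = 15203650 / 57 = 266730.70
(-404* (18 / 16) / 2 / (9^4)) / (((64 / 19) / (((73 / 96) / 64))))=-140087 / 1146617856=-0.00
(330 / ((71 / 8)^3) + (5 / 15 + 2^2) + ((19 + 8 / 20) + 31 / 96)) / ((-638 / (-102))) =71636284989 / 18267777440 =3.92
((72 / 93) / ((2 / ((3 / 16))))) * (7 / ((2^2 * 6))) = 21 / 992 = 0.02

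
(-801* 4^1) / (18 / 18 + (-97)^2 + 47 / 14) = -4984 / 14643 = -0.34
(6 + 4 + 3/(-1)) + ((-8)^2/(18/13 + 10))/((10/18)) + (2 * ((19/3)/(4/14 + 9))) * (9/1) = 70697/2405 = 29.40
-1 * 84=-84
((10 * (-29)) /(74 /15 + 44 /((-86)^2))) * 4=-32172600 /136991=-234.85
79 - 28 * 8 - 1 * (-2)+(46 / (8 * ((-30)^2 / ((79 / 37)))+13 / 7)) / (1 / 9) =-266584319 / 1865827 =-142.88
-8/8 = -1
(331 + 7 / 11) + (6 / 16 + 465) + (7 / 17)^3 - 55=742.08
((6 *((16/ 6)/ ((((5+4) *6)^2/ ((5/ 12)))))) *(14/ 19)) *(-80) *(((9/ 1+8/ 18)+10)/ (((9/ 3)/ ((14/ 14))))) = -980000/ 1121931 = -0.87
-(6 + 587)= -593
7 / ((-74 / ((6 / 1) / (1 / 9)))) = -189 / 37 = -5.11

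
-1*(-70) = 70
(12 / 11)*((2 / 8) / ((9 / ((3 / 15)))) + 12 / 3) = 721 / 165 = 4.37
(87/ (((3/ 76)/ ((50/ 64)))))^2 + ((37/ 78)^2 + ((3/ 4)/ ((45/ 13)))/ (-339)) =54355019397911/ 18333120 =2964853.74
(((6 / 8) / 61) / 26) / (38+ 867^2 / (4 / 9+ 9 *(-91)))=-0.00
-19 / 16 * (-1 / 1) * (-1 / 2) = -19 / 32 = -0.59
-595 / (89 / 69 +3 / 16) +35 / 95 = -1781329 / 4427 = -402.38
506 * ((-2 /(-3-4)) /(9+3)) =253 /21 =12.05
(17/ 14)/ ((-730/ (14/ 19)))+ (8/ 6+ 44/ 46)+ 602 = 578322347/ 957030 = 604.29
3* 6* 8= 144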